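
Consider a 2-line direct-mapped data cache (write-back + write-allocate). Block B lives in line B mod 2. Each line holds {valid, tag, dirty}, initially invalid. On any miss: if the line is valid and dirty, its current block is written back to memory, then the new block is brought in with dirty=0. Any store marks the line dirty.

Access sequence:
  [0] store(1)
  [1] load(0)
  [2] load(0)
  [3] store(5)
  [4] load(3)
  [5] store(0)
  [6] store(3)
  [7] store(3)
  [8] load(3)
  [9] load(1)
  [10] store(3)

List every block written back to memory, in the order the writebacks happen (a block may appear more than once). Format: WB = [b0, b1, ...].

0: W B1 → L1 miss [D]
1: R B0 → L0 miss [-]
2: R B0 → L0 hit [-]
3: W B5 → L1 miss wb→B1 [D]
4: R B3 → L1 miss wb→B5 [-]
5: W B0 → L0 hit [D]
6: W B3 → L1 hit [D]
7: W B3 → L1 hit [D]
8: R B3 → L1 hit [D]
9: R B1 → L1 miss wb→B3 [-]
10: W B3 → L1 miss [D]

WB = [1, 5, 3]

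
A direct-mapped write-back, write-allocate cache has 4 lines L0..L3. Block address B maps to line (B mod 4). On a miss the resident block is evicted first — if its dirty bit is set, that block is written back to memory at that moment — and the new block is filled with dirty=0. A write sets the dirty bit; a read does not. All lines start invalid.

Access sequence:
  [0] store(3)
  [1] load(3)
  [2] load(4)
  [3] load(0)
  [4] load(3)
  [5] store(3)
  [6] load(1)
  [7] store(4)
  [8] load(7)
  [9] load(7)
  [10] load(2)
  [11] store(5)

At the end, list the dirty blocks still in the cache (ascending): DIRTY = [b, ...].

DIRTY = [4, 5]

  0 | W B3 → L3 miss [D]
  1 | R B3 → L3 hit [D]
  2 | R B4 → L0 miss [-]
  3 | R B0 → L0 miss [-]
  4 | R B3 → L3 hit [D]
  5 | W B3 → L3 hit [D]
  6 | R B1 → L1 miss [-]
  7 | W B4 → L0 miss [D]
  8 | R B7 → L3 miss wb→B3 [-]
  9 | R B7 → L3 hit [-]
  10 | R B2 → L2 miss [-]
  11 | W B5 → L1 miss [D]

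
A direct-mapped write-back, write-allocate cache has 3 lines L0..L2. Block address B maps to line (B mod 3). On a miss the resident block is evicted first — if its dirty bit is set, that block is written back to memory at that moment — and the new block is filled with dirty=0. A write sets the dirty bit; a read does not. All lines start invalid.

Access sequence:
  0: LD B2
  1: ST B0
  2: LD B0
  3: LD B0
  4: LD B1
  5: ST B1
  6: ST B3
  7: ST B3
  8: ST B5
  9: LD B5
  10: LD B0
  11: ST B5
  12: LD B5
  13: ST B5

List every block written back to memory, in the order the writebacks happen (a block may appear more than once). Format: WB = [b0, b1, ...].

0: R B2 -> L2 miss  d=-]
1: W B0 -> L0 miss  d=D]
2: R B0 -> L0 hit  d=D]
3: R B0 -> L0 hit  d=D]
4: R B1 -> L1 miss  d=-]
5: W B1 -> L1 hit  d=D]
6: W B3 -> L0 miss wb->B0  d=D]
7: W B3 -> L0 hit  d=D]
8: W B5 -> L2 miss  d=D]
9: R B5 -> L2 hit  d=D]
10: R B0 -> L0 miss wb->B3  d=-]
11: W B5 -> L2 hit  d=D]
12: R B5 -> L2 hit  d=D]
13: W B5 -> L2 hit  d=D]

WB = [0, 3]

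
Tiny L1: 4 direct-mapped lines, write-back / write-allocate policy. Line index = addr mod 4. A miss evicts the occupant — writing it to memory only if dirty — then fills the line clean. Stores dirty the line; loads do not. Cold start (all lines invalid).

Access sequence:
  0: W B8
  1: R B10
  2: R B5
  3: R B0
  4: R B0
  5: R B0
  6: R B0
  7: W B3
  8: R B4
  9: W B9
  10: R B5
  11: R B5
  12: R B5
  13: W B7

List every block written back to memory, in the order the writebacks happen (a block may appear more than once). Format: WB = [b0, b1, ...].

WB = [8, 9, 3]

0: W B8 → L0 miss [D]
1: R B10 → L2 miss [-]
2: R B5 → L1 miss [-]
3: R B0 → L0 miss wb→B8 [-]
4: R B0 → L0 hit [-]
5: R B0 → L0 hit [-]
6: R B0 → L0 hit [-]
7: W B3 → L3 miss [D]
8: R B4 → L0 miss [-]
9: W B9 → L1 miss [D]
10: R B5 → L1 miss wb→B9 [-]
11: R B5 → L1 hit [-]
12: R B5 → L1 hit [-]
13: W B7 → L3 miss wb→B3 [D]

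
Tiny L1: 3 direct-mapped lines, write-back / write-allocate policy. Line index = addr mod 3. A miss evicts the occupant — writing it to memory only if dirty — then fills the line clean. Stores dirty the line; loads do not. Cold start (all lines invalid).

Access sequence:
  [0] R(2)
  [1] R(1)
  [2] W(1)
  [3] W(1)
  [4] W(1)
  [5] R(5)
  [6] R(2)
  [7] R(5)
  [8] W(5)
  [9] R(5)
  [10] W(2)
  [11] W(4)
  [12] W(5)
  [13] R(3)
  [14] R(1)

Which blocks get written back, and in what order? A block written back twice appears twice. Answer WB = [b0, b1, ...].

  0 | R B2 → L2 miss [-]
  1 | R B1 → L1 miss [-]
  2 | W B1 → L1 hit [D]
  3 | W B1 → L1 hit [D]
  4 | W B1 → L1 hit [D]
  5 | R B5 → L2 miss [-]
  6 | R B2 → L2 miss [-]
  7 | R B5 → L2 miss [-]
  8 | W B5 → L2 hit [D]
  9 | R B5 → L2 hit [D]
  10 | W B2 → L2 miss wb→B5 [D]
  11 | W B4 → L1 miss wb→B1 [D]
  12 | W B5 → L2 miss wb→B2 [D]
  13 | R B3 → L0 miss [-]
  14 | R B1 → L1 miss wb→B4 [-]

WB = [5, 1, 2, 4]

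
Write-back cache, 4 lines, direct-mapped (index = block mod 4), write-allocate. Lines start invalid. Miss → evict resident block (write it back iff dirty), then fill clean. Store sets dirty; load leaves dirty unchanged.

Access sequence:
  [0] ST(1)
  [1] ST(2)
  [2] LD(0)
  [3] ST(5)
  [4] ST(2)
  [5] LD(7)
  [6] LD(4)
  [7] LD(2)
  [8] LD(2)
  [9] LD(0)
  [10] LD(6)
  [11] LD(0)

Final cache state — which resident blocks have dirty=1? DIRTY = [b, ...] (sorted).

0: W B1 → L1 miss [D]
1: W B2 → L2 miss [D]
2: R B0 → L0 miss [-]
3: W B5 → L1 miss wb→B1 [D]
4: W B2 → L2 hit [D]
5: R B7 → L3 miss [-]
6: R B4 → L0 miss [-]
7: R B2 → L2 hit [D]
8: R B2 → L2 hit [D]
9: R B0 → L0 miss [-]
10: R B6 → L2 miss wb→B2 [-]
11: R B0 → L0 hit [-]

DIRTY = [5]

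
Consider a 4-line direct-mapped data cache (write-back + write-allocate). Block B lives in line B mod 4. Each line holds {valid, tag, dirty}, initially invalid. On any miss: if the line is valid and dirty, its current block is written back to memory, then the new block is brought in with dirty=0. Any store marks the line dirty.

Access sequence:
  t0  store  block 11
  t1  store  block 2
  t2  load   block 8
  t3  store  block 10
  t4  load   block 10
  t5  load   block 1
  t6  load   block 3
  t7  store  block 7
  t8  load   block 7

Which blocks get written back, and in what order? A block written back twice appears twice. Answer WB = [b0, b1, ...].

WB = [2, 11]

0: W B11 → L3 miss [D]
1: W B2 → L2 miss [D]
2: R B8 → L0 miss [-]
3: W B10 → L2 miss wb→B2 [D]
4: R B10 → L2 hit [D]
5: R B1 → L1 miss [-]
6: R B3 → L3 miss wb→B11 [-]
7: W B7 → L3 miss [D]
8: R B7 → L3 hit [D]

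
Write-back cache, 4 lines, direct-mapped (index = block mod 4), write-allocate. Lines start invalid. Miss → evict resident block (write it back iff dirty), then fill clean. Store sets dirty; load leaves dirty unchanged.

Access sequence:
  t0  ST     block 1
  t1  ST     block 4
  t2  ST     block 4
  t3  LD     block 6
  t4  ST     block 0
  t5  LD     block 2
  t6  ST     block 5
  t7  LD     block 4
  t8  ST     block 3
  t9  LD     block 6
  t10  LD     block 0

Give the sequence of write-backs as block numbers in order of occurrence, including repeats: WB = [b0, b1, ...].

0: W B1 -> L1 miss  d=D]
1: W B4 -> L0 miss  d=D]
2: W B4 -> L0 hit  d=D]
3: R B6 -> L2 miss  d=-]
4: W B0 -> L0 miss wb->B4  d=D]
5: R B2 -> L2 miss  d=-]
6: W B5 -> L1 miss wb->B1  d=D]
7: R B4 -> L0 miss wb->B0  d=-]
8: W B3 -> L3 miss  d=D]
9: R B6 -> L2 miss  d=-]
10: R B0 -> L0 miss  d=-]

WB = [4, 1, 0]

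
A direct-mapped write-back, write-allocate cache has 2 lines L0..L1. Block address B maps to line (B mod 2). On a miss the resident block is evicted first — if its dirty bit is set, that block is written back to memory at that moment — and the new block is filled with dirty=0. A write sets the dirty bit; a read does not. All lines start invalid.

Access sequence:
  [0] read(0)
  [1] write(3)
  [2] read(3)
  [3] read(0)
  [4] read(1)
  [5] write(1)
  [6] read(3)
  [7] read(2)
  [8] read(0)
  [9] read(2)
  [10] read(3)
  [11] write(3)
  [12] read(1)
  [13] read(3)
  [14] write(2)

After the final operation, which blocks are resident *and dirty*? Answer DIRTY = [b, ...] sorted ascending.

  0 | R B0 → L0 miss [-]
  1 | W B3 → L1 miss [D]
  2 | R B3 → L1 hit [D]
  3 | R B0 → L0 hit [-]
  4 | R B1 → L1 miss wb→B3 [-]
  5 | W B1 → L1 hit [D]
  6 | R B3 → L1 miss wb→B1 [-]
  7 | R B2 → L0 miss [-]
  8 | R B0 → L0 miss [-]
  9 | R B2 → L0 miss [-]
  10 | R B3 → L1 hit [-]
  11 | W B3 → L1 hit [D]
  12 | R B1 → L1 miss wb→B3 [-]
  13 | R B3 → L1 miss [-]
  14 | W B2 → L0 hit [D]

DIRTY = [2]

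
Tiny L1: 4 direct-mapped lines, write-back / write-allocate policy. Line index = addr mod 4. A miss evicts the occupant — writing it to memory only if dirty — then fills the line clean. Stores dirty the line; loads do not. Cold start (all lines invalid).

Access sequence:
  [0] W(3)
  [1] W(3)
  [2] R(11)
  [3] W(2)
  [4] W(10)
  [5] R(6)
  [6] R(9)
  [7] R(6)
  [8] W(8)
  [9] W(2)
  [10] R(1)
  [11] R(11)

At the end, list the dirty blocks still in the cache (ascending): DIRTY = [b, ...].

0: W B3 -> L3 miss  d=D]
1: W B3 -> L3 hit  d=D]
2: R B11 -> L3 miss wb->B3  d=-]
3: W B2 -> L2 miss  d=D]
4: W B10 -> L2 miss wb->B2  d=D]
5: R B6 -> L2 miss wb->B10  d=-]
6: R B9 -> L1 miss  d=-]
7: R B6 -> L2 hit  d=-]
8: W B8 -> L0 miss  d=D]
9: W B2 -> L2 miss  d=D]
10: R B1 -> L1 miss  d=-]
11: R B11 -> L3 hit  d=-]

DIRTY = [2, 8]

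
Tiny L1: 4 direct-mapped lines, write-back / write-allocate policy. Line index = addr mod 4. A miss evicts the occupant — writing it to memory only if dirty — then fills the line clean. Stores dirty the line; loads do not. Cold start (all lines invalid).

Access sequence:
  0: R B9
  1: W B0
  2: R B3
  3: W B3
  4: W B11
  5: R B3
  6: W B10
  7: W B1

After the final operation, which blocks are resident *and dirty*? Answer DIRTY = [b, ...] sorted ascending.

0: R B9 → L1 miss [-]
1: W B0 → L0 miss [D]
2: R B3 → L3 miss [-]
3: W B3 → L3 hit [D]
4: W B11 → L3 miss wb→B3 [D]
5: R B3 → L3 miss wb→B11 [-]
6: W B10 → L2 miss [D]
7: W B1 → L1 miss [D]

DIRTY = [0, 1, 10]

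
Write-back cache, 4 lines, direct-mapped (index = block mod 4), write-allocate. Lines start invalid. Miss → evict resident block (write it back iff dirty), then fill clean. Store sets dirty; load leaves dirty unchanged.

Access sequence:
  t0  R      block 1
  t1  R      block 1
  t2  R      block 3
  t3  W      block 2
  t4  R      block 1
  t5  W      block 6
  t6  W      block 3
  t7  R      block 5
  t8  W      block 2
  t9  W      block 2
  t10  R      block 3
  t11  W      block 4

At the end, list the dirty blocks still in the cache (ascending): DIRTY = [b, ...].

  0 | R B1 → L1 miss [-]
  1 | R B1 → L1 hit [-]
  2 | R B3 → L3 miss [-]
  3 | W B2 → L2 miss [D]
  4 | R B1 → L1 hit [-]
  5 | W B6 → L2 miss wb→B2 [D]
  6 | W B3 → L3 hit [D]
  7 | R B5 → L1 miss [-]
  8 | W B2 → L2 miss wb→B6 [D]
  9 | W B2 → L2 hit [D]
  10 | R B3 → L3 hit [D]
  11 | W B4 → L0 miss [D]

DIRTY = [2, 3, 4]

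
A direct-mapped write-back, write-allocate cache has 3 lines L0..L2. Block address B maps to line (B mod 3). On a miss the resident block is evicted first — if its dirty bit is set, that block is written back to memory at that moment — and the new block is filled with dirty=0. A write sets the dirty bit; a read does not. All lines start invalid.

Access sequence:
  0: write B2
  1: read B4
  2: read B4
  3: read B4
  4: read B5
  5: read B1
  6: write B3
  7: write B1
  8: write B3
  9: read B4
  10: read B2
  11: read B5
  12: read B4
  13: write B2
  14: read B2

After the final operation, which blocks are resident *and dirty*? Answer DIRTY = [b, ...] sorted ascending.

0: W B2 -> L2 miss  d=D]
1: R B4 -> L1 miss  d=-]
2: R B4 -> L1 hit  d=-]
3: R B4 -> L1 hit  d=-]
4: R B5 -> L2 miss wb->B2  d=-]
5: R B1 -> L1 miss  d=-]
6: W B3 -> L0 miss  d=D]
7: W B1 -> L1 hit  d=D]
8: W B3 -> L0 hit  d=D]
9: R B4 -> L1 miss wb->B1  d=-]
10: R B2 -> L2 miss  d=-]
11: R B5 -> L2 miss  d=-]
12: R B4 -> L1 hit  d=-]
13: W B2 -> L2 miss  d=D]
14: R B2 -> L2 hit  d=D]

DIRTY = [2, 3]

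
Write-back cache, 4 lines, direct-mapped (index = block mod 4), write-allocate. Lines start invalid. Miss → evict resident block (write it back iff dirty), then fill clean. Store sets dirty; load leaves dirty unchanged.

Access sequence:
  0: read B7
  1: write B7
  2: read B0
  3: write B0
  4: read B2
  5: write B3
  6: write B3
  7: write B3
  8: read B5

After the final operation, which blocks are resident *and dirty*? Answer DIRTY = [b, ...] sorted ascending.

0: R B7 -> L3 miss  d=-]
1: W B7 -> L3 hit  d=D]
2: R B0 -> L0 miss  d=-]
3: W B0 -> L0 hit  d=D]
4: R B2 -> L2 miss  d=-]
5: W B3 -> L3 miss wb->B7  d=D]
6: W B3 -> L3 hit  d=D]
7: W B3 -> L3 hit  d=D]
8: R B5 -> L1 miss  d=-]

DIRTY = [0, 3]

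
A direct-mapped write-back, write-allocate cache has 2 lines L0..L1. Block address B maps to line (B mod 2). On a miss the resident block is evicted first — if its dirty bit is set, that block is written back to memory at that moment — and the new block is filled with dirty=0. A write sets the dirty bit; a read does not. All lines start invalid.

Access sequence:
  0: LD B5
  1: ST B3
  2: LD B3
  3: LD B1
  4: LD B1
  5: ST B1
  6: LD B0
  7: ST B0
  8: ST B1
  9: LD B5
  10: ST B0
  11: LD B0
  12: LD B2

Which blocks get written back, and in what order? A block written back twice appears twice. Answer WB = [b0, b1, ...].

WB = [3, 1, 0]

0: R B5 → L1 miss [-]
1: W B3 → L1 miss [D]
2: R B3 → L1 hit [D]
3: R B1 → L1 miss wb→B3 [-]
4: R B1 → L1 hit [-]
5: W B1 → L1 hit [D]
6: R B0 → L0 miss [-]
7: W B0 → L0 hit [D]
8: W B1 → L1 hit [D]
9: R B5 → L1 miss wb→B1 [-]
10: W B0 → L0 hit [D]
11: R B0 → L0 hit [D]
12: R B2 → L0 miss wb→B0 [-]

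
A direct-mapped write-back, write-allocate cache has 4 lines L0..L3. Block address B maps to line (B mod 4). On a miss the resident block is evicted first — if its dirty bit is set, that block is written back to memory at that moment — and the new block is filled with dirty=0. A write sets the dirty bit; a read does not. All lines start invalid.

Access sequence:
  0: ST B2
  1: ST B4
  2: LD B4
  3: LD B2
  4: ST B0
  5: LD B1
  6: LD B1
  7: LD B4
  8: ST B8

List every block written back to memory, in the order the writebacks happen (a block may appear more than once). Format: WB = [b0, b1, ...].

0: W B2 → L2 miss [D]
1: W B4 → L0 miss [D]
2: R B4 → L0 hit [D]
3: R B2 → L2 hit [D]
4: W B0 → L0 miss wb→B4 [D]
5: R B1 → L1 miss [-]
6: R B1 → L1 hit [-]
7: R B4 → L0 miss wb→B0 [-]
8: W B8 → L0 miss [D]

WB = [4, 0]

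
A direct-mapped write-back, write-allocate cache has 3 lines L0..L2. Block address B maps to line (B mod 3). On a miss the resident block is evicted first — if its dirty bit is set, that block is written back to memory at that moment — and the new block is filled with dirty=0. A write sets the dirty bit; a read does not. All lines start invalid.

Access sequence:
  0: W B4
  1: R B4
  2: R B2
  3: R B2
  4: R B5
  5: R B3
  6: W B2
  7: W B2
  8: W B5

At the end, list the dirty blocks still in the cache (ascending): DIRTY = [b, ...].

DIRTY = [4, 5]

0: W B4 -> L1 miss  d=D]
1: R B4 -> L1 hit  d=D]
2: R B2 -> L2 miss  d=-]
3: R B2 -> L2 hit  d=-]
4: R B5 -> L2 miss  d=-]
5: R B3 -> L0 miss  d=-]
6: W B2 -> L2 miss  d=D]
7: W B2 -> L2 hit  d=D]
8: W B5 -> L2 miss wb->B2  d=D]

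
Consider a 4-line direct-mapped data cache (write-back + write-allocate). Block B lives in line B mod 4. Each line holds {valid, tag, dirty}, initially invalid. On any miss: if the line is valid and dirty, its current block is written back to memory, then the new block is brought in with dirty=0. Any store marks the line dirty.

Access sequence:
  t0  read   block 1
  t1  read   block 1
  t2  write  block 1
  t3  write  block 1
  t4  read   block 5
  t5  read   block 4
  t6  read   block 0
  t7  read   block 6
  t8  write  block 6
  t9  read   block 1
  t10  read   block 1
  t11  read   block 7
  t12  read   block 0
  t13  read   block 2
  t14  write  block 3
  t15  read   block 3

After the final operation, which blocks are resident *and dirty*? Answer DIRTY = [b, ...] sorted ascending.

0: R B1 → L1 miss [-]
1: R B1 → L1 hit [-]
2: W B1 → L1 hit [D]
3: W B1 → L1 hit [D]
4: R B5 → L1 miss wb→B1 [-]
5: R B4 → L0 miss [-]
6: R B0 → L0 miss [-]
7: R B6 → L2 miss [-]
8: W B6 → L2 hit [D]
9: R B1 → L1 miss [-]
10: R B1 → L1 hit [-]
11: R B7 → L3 miss [-]
12: R B0 → L0 hit [-]
13: R B2 → L2 miss wb→B6 [-]
14: W B3 → L3 miss [D]
15: R B3 → L3 hit [D]

DIRTY = [3]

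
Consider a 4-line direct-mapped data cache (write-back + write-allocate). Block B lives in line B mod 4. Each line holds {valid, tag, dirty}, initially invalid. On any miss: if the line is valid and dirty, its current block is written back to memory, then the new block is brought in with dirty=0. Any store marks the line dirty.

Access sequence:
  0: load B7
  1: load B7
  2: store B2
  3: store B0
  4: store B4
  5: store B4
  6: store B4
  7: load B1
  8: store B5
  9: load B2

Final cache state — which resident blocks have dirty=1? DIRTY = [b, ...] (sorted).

  0 | R B7 → L3 miss [-]
  1 | R B7 → L3 hit [-]
  2 | W B2 → L2 miss [D]
  3 | W B0 → L0 miss [D]
  4 | W B4 → L0 miss wb→B0 [D]
  5 | W B4 → L0 hit [D]
  6 | W B4 → L0 hit [D]
  7 | R B1 → L1 miss [-]
  8 | W B5 → L1 miss [D]
  9 | R B2 → L2 hit [D]

DIRTY = [2, 4, 5]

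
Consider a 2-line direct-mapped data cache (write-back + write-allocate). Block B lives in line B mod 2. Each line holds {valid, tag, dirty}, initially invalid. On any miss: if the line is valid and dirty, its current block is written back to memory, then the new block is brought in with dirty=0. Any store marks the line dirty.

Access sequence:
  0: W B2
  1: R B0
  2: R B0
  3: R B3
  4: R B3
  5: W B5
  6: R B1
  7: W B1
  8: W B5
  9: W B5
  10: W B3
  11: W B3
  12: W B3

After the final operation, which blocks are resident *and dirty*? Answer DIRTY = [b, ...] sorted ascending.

DIRTY = [3]

0: W B2 -> L0 miss  d=D]
1: R B0 -> L0 miss wb->B2  d=-]
2: R B0 -> L0 hit  d=-]
3: R B3 -> L1 miss  d=-]
4: R B3 -> L1 hit  d=-]
5: W B5 -> L1 miss  d=D]
6: R B1 -> L1 miss wb->B5  d=-]
7: W B1 -> L1 hit  d=D]
8: W B5 -> L1 miss wb->B1  d=D]
9: W B5 -> L1 hit  d=D]
10: W B3 -> L1 miss wb->B5  d=D]
11: W B3 -> L1 hit  d=D]
12: W B3 -> L1 hit  d=D]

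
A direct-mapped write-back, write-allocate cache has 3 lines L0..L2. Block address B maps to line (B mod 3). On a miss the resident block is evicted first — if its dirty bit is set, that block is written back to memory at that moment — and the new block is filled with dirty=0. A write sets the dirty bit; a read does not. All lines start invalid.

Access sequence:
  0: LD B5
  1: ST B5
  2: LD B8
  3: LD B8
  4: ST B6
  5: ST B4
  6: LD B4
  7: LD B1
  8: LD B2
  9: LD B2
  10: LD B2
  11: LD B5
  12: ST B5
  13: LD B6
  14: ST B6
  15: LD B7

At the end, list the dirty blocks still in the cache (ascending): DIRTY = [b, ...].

0: R B5 → L2 miss [-]
1: W B5 → L2 hit [D]
2: R B8 → L2 miss wb→B5 [-]
3: R B8 → L2 hit [-]
4: W B6 → L0 miss [D]
5: W B4 → L1 miss [D]
6: R B4 → L1 hit [D]
7: R B1 → L1 miss wb→B4 [-]
8: R B2 → L2 miss [-]
9: R B2 → L2 hit [-]
10: R B2 → L2 hit [-]
11: R B5 → L2 miss [-]
12: W B5 → L2 hit [D]
13: R B6 → L0 hit [D]
14: W B6 → L0 hit [D]
15: R B7 → L1 miss [-]

DIRTY = [5, 6]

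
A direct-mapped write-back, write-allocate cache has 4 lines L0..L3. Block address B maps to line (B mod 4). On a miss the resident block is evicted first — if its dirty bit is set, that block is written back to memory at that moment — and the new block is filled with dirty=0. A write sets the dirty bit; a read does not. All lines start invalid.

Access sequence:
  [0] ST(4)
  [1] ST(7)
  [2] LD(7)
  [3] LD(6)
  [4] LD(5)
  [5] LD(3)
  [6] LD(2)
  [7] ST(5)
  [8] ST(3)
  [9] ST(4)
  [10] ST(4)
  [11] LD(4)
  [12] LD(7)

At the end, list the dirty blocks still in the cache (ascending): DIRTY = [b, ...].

DIRTY = [4, 5]

0: W B4 → L0 miss [D]
1: W B7 → L3 miss [D]
2: R B7 → L3 hit [D]
3: R B6 → L2 miss [-]
4: R B5 → L1 miss [-]
5: R B3 → L3 miss wb→B7 [-]
6: R B2 → L2 miss [-]
7: W B5 → L1 hit [D]
8: W B3 → L3 hit [D]
9: W B4 → L0 hit [D]
10: W B4 → L0 hit [D]
11: R B4 → L0 hit [D]
12: R B7 → L3 miss wb→B3 [-]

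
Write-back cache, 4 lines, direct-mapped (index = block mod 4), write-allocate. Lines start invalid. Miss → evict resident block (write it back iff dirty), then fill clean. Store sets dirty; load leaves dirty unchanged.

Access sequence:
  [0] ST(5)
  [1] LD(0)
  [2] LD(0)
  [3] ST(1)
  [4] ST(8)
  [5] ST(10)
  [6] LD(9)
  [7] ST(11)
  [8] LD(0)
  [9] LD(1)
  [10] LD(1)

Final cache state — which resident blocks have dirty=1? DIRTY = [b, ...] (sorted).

DIRTY = [10, 11]

  0 | W B5 → L1 miss [D]
  1 | R B0 → L0 miss [-]
  2 | R B0 → L0 hit [-]
  3 | W B1 → L1 miss wb→B5 [D]
  4 | W B8 → L0 miss [D]
  5 | W B10 → L2 miss [D]
  6 | R B9 → L1 miss wb→B1 [-]
  7 | W B11 → L3 miss [D]
  8 | R B0 → L0 miss wb→B8 [-]
  9 | R B1 → L1 miss [-]
  10 | R B1 → L1 hit [-]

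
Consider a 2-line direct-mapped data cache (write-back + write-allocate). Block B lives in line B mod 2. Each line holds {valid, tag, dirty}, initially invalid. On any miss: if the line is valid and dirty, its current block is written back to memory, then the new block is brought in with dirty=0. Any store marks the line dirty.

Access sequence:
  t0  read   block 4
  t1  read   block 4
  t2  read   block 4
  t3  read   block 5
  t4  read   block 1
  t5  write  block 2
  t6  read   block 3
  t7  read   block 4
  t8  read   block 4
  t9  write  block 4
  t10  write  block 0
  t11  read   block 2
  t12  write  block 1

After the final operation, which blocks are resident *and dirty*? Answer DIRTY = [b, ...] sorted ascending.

0: R B4 -> L0 miss  d=-]
1: R B4 -> L0 hit  d=-]
2: R B4 -> L0 hit  d=-]
3: R B5 -> L1 miss  d=-]
4: R B1 -> L1 miss  d=-]
5: W B2 -> L0 miss  d=D]
6: R B3 -> L1 miss  d=-]
7: R B4 -> L0 miss wb->B2  d=-]
8: R B4 -> L0 hit  d=-]
9: W B4 -> L0 hit  d=D]
10: W B0 -> L0 miss wb->B4  d=D]
11: R B2 -> L0 miss wb->B0  d=-]
12: W B1 -> L1 miss  d=D]

DIRTY = [1]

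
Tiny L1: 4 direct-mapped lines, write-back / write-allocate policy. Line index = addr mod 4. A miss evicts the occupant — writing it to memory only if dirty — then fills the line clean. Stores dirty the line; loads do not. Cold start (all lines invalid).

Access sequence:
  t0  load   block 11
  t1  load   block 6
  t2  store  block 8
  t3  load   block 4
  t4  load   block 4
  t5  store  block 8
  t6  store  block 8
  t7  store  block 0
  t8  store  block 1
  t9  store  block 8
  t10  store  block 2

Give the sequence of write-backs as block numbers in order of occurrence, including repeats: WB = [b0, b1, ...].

  0 | R B11 → L3 miss [-]
  1 | R B6 → L2 miss [-]
  2 | W B8 → L0 miss [D]
  3 | R B4 → L0 miss wb→B8 [-]
  4 | R B4 → L0 hit [-]
  5 | W B8 → L0 miss [D]
  6 | W B8 → L0 hit [D]
  7 | W B0 → L0 miss wb→B8 [D]
  8 | W B1 → L1 miss [D]
  9 | W B8 → L0 miss wb→B0 [D]
  10 | W B2 → L2 miss [D]

WB = [8, 8, 0]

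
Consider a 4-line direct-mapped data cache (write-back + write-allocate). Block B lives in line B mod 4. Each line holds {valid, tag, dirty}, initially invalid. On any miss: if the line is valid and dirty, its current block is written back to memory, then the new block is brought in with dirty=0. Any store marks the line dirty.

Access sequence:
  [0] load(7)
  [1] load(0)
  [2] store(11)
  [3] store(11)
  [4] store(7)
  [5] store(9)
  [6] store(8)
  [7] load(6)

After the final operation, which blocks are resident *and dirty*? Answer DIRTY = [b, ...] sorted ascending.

0: R B7 -> L3 miss  d=-]
1: R B0 -> L0 miss  d=-]
2: W B11 -> L3 miss  d=D]
3: W B11 -> L3 hit  d=D]
4: W B7 -> L3 miss wb->B11  d=D]
5: W B9 -> L1 miss  d=D]
6: W B8 -> L0 miss  d=D]
7: R B6 -> L2 miss  d=-]

DIRTY = [7, 8, 9]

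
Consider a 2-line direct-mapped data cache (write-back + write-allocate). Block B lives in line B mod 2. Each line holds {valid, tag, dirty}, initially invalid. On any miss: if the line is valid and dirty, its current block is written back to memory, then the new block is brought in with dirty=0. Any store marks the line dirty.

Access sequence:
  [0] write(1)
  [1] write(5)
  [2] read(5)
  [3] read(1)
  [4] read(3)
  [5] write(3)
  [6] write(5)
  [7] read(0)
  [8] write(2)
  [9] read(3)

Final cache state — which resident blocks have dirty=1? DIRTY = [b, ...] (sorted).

DIRTY = [2]

0: W B1 -> L1 miss  d=D]
1: W B5 -> L1 miss wb->B1  d=D]
2: R B5 -> L1 hit  d=D]
3: R B1 -> L1 miss wb->B5  d=-]
4: R B3 -> L1 miss  d=-]
5: W B3 -> L1 hit  d=D]
6: W B5 -> L1 miss wb->B3  d=D]
7: R B0 -> L0 miss  d=-]
8: W B2 -> L0 miss  d=D]
9: R B3 -> L1 miss wb->B5  d=-]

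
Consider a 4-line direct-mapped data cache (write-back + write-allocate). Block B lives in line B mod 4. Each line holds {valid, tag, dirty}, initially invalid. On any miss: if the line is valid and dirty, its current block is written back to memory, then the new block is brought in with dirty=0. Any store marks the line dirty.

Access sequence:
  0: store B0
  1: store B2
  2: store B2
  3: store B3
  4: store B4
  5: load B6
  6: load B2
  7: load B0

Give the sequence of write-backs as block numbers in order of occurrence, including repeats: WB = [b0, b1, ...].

WB = [0, 2, 4]

  0 | W B0 → L0 miss [D]
  1 | W B2 → L2 miss [D]
  2 | W B2 → L2 hit [D]
  3 | W B3 → L3 miss [D]
  4 | W B4 → L0 miss wb→B0 [D]
  5 | R B6 → L2 miss wb→B2 [-]
  6 | R B2 → L2 miss [-]
  7 | R B0 → L0 miss wb→B4 [-]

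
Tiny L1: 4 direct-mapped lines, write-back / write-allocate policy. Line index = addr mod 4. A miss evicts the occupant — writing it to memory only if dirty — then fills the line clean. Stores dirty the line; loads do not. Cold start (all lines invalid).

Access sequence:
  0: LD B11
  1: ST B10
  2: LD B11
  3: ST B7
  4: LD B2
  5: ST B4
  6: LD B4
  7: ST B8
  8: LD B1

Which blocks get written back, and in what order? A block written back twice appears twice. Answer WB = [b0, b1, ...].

WB = [10, 4]

0: R B11 → L3 miss [-]
1: W B10 → L2 miss [D]
2: R B11 → L3 hit [-]
3: W B7 → L3 miss [D]
4: R B2 → L2 miss wb→B10 [-]
5: W B4 → L0 miss [D]
6: R B4 → L0 hit [D]
7: W B8 → L0 miss wb→B4 [D]
8: R B1 → L1 miss [-]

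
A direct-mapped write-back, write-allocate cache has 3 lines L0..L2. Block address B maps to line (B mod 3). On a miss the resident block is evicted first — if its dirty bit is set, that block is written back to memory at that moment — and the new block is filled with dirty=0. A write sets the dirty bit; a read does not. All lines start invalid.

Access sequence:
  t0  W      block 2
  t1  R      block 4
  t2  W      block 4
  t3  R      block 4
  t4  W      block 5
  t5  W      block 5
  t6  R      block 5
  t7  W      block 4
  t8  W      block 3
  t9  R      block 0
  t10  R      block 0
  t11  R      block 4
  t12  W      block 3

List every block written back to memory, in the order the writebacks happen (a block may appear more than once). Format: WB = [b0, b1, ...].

  0 | W B2 → L2 miss [D]
  1 | R B4 → L1 miss [-]
  2 | W B4 → L1 hit [D]
  3 | R B4 → L1 hit [D]
  4 | W B5 → L2 miss wb→B2 [D]
  5 | W B5 → L2 hit [D]
  6 | R B5 → L2 hit [D]
  7 | W B4 → L1 hit [D]
  8 | W B3 → L0 miss [D]
  9 | R B0 → L0 miss wb→B3 [-]
  10 | R B0 → L0 hit [-]
  11 | R B4 → L1 hit [D]
  12 | W B3 → L0 miss [D]

WB = [2, 3]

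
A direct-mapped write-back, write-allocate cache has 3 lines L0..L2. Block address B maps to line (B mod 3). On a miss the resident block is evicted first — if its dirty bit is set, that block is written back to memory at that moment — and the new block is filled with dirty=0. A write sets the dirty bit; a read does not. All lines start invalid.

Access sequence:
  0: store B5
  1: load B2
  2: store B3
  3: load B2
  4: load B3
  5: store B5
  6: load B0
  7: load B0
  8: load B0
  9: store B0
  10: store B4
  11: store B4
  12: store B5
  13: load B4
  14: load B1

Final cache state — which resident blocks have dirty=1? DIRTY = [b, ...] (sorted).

0: W B5 → L2 miss [D]
1: R B2 → L2 miss wb→B5 [-]
2: W B3 → L0 miss [D]
3: R B2 → L2 hit [-]
4: R B3 → L0 hit [D]
5: W B5 → L2 miss [D]
6: R B0 → L0 miss wb→B3 [-]
7: R B0 → L0 hit [-]
8: R B0 → L0 hit [-]
9: W B0 → L0 hit [D]
10: W B4 → L1 miss [D]
11: W B4 → L1 hit [D]
12: W B5 → L2 hit [D]
13: R B4 → L1 hit [D]
14: R B1 → L1 miss wb→B4 [-]

DIRTY = [0, 5]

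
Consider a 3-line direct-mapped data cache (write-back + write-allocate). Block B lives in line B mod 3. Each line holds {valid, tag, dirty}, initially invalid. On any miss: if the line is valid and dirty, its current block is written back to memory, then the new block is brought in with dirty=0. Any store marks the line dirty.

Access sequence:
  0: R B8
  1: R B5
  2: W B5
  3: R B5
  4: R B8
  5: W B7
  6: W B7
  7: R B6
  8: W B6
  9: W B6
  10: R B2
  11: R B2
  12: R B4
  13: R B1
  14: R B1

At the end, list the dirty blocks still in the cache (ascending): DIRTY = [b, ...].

DIRTY = [6]

0: R B8 → L2 miss [-]
1: R B5 → L2 miss [-]
2: W B5 → L2 hit [D]
3: R B5 → L2 hit [D]
4: R B8 → L2 miss wb→B5 [-]
5: W B7 → L1 miss [D]
6: W B7 → L1 hit [D]
7: R B6 → L0 miss [-]
8: W B6 → L0 hit [D]
9: W B6 → L0 hit [D]
10: R B2 → L2 miss [-]
11: R B2 → L2 hit [-]
12: R B4 → L1 miss wb→B7 [-]
13: R B1 → L1 miss [-]
14: R B1 → L1 hit [-]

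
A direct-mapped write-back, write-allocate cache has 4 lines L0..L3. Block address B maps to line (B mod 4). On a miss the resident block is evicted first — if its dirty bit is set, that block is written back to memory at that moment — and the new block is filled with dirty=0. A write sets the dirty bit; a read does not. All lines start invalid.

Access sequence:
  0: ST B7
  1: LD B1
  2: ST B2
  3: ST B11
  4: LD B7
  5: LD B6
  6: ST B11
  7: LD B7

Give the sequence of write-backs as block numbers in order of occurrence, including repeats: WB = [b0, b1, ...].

0: W B7 → L3 miss [D]
1: R B1 → L1 miss [-]
2: W B2 → L2 miss [D]
3: W B11 → L3 miss wb→B7 [D]
4: R B7 → L3 miss wb→B11 [-]
5: R B6 → L2 miss wb→B2 [-]
6: W B11 → L3 miss [D]
7: R B7 → L3 miss wb→B11 [-]

WB = [7, 11, 2, 11]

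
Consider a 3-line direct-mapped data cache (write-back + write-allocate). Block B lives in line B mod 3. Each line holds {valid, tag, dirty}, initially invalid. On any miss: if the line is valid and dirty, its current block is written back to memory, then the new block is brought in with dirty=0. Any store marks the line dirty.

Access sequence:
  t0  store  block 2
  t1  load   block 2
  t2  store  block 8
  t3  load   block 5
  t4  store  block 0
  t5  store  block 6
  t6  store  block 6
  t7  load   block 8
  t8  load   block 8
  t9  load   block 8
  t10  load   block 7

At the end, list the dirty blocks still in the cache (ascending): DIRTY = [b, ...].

DIRTY = [6]

  0 | W B2 → L2 miss [D]
  1 | R B2 → L2 hit [D]
  2 | W B8 → L2 miss wb→B2 [D]
  3 | R B5 → L2 miss wb→B8 [-]
  4 | W B0 → L0 miss [D]
  5 | W B6 → L0 miss wb→B0 [D]
  6 | W B6 → L0 hit [D]
  7 | R B8 → L2 miss [-]
  8 | R B8 → L2 hit [-]
  9 | R B8 → L2 hit [-]
  10 | R B7 → L1 miss [-]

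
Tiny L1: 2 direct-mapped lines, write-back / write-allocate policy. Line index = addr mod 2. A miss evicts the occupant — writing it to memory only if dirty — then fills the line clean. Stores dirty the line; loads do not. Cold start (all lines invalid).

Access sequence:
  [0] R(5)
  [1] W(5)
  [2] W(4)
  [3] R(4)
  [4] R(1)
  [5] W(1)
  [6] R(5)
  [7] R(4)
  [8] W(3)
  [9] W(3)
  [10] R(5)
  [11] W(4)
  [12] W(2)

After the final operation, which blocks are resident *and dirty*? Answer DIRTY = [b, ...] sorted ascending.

DIRTY = [2]

0: R B5 -> L1 miss  d=-]
1: W B5 -> L1 hit  d=D]
2: W B4 -> L0 miss  d=D]
3: R B4 -> L0 hit  d=D]
4: R B1 -> L1 miss wb->B5  d=-]
5: W B1 -> L1 hit  d=D]
6: R B5 -> L1 miss wb->B1  d=-]
7: R B4 -> L0 hit  d=D]
8: W B3 -> L1 miss  d=D]
9: W B3 -> L1 hit  d=D]
10: R B5 -> L1 miss wb->B3  d=-]
11: W B4 -> L0 hit  d=D]
12: W B2 -> L0 miss wb->B4  d=D]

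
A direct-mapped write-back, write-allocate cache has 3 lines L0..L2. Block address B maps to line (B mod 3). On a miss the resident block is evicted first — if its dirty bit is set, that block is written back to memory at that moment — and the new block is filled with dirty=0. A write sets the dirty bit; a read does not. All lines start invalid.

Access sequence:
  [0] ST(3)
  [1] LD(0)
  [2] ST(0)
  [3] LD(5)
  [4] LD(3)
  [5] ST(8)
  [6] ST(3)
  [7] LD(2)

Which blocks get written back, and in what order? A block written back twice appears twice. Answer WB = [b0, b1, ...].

  0 | W B3 → L0 miss [D]
  1 | R B0 → L0 miss wb→B3 [-]
  2 | W B0 → L0 hit [D]
  3 | R B5 → L2 miss [-]
  4 | R B3 → L0 miss wb→B0 [-]
  5 | W B8 → L2 miss [D]
  6 | W B3 → L0 hit [D]
  7 | R B2 → L2 miss wb→B8 [-]

WB = [3, 0, 8]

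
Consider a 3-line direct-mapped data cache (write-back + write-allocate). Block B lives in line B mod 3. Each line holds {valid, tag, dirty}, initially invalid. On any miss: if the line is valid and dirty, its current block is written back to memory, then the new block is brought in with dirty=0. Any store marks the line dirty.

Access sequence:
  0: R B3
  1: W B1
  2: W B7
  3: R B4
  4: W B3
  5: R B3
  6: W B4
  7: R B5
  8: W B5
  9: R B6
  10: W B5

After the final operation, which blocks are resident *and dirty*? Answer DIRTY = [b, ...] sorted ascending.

0: R B3 → L0 miss [-]
1: W B1 → L1 miss [D]
2: W B7 → L1 miss wb→B1 [D]
3: R B4 → L1 miss wb→B7 [-]
4: W B3 → L0 hit [D]
5: R B3 → L0 hit [D]
6: W B4 → L1 hit [D]
7: R B5 → L2 miss [-]
8: W B5 → L2 hit [D]
9: R B6 → L0 miss wb→B3 [-]
10: W B5 → L2 hit [D]

DIRTY = [4, 5]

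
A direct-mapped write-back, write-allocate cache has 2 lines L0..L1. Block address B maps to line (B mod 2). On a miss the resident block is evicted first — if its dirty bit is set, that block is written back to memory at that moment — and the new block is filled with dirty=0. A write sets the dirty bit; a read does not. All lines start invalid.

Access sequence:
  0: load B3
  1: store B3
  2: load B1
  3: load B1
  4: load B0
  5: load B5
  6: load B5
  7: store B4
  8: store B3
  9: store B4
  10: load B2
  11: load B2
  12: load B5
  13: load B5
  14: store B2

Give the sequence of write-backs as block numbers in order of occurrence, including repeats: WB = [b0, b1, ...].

0: R B3 → L1 miss [-]
1: W B3 → L1 hit [D]
2: R B1 → L1 miss wb→B3 [-]
3: R B1 → L1 hit [-]
4: R B0 → L0 miss [-]
5: R B5 → L1 miss [-]
6: R B5 → L1 hit [-]
7: W B4 → L0 miss [D]
8: W B3 → L1 miss [D]
9: W B4 → L0 hit [D]
10: R B2 → L0 miss wb→B4 [-]
11: R B2 → L0 hit [-]
12: R B5 → L1 miss wb→B3 [-]
13: R B5 → L1 hit [-]
14: W B2 → L0 hit [D]

WB = [3, 4, 3]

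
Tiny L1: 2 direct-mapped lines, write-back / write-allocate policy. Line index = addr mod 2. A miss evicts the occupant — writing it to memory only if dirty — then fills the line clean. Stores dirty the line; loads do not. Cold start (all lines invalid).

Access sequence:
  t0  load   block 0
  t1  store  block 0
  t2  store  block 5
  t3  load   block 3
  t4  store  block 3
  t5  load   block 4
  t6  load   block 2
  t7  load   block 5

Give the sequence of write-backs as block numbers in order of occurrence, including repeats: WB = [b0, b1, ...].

  0 | R B0 → L0 miss [-]
  1 | W B0 → L0 hit [D]
  2 | W B5 → L1 miss [D]
  3 | R B3 → L1 miss wb→B5 [-]
  4 | W B3 → L1 hit [D]
  5 | R B4 → L0 miss wb→B0 [-]
  6 | R B2 → L0 miss [-]
  7 | R B5 → L1 miss wb→B3 [-]

WB = [5, 0, 3]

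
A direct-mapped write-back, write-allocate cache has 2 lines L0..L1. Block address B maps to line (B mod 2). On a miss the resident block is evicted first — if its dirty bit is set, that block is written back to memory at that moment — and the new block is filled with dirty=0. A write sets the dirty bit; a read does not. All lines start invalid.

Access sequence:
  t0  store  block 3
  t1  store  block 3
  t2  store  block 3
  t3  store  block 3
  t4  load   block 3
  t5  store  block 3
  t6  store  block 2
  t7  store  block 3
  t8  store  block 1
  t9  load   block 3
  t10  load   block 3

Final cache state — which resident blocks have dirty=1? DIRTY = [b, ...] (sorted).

0: W B3 → L1 miss [D]
1: W B3 → L1 hit [D]
2: W B3 → L1 hit [D]
3: W B3 → L1 hit [D]
4: R B3 → L1 hit [D]
5: W B3 → L1 hit [D]
6: W B2 → L0 miss [D]
7: W B3 → L1 hit [D]
8: W B1 → L1 miss wb→B3 [D]
9: R B3 → L1 miss wb→B1 [-]
10: R B3 → L1 hit [-]

DIRTY = [2]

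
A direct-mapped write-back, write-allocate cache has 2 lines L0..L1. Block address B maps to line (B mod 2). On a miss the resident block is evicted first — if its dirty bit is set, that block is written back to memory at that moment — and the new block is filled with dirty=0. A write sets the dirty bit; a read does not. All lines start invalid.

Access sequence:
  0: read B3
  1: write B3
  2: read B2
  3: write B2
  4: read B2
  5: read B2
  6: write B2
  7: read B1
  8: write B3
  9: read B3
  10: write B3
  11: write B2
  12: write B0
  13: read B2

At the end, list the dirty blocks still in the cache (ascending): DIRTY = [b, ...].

DIRTY = [3]

0: R B3 → L1 miss [-]
1: W B3 → L1 hit [D]
2: R B2 → L0 miss [-]
3: W B2 → L0 hit [D]
4: R B2 → L0 hit [D]
5: R B2 → L0 hit [D]
6: W B2 → L0 hit [D]
7: R B1 → L1 miss wb→B3 [-]
8: W B3 → L1 miss [D]
9: R B3 → L1 hit [D]
10: W B3 → L1 hit [D]
11: W B2 → L0 hit [D]
12: W B0 → L0 miss wb→B2 [D]
13: R B2 → L0 miss wb→B0 [-]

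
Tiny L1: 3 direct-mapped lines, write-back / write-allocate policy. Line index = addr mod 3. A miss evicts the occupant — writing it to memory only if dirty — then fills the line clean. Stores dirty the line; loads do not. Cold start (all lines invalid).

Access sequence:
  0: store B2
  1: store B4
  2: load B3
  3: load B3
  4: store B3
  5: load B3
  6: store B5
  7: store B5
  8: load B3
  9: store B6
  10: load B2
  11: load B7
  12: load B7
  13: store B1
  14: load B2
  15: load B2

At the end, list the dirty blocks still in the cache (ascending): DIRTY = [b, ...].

0: W B2 → L2 miss [D]
1: W B4 → L1 miss [D]
2: R B3 → L0 miss [-]
3: R B3 → L0 hit [-]
4: W B3 → L0 hit [D]
5: R B3 → L0 hit [D]
6: W B5 → L2 miss wb→B2 [D]
7: W B5 → L2 hit [D]
8: R B3 → L0 hit [D]
9: W B6 → L0 miss wb→B3 [D]
10: R B2 → L2 miss wb→B5 [-]
11: R B7 → L1 miss wb→B4 [-]
12: R B7 → L1 hit [-]
13: W B1 → L1 miss [D]
14: R B2 → L2 hit [-]
15: R B2 → L2 hit [-]

DIRTY = [1, 6]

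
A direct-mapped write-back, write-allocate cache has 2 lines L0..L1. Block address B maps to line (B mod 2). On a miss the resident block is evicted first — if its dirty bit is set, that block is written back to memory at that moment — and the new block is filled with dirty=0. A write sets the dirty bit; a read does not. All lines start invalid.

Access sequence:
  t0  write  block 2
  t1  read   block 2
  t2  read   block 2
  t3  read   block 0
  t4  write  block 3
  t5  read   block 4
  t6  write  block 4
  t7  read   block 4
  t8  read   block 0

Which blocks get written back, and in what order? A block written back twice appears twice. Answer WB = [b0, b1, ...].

0: W B2 -> L0 miss  d=D]
1: R B2 -> L0 hit  d=D]
2: R B2 -> L0 hit  d=D]
3: R B0 -> L0 miss wb->B2  d=-]
4: W B3 -> L1 miss  d=D]
5: R B4 -> L0 miss  d=-]
6: W B4 -> L0 hit  d=D]
7: R B4 -> L0 hit  d=D]
8: R B0 -> L0 miss wb->B4  d=-]

WB = [2, 4]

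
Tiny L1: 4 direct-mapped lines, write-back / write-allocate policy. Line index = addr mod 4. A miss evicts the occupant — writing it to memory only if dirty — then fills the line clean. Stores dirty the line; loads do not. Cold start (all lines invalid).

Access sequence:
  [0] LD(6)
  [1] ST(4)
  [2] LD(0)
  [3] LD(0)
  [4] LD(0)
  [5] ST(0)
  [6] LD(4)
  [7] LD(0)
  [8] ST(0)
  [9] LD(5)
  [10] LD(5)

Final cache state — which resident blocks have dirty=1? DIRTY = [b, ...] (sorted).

DIRTY = [0]

  0 | R B6 → L2 miss [-]
  1 | W B4 → L0 miss [D]
  2 | R B0 → L0 miss wb→B4 [-]
  3 | R B0 → L0 hit [-]
  4 | R B0 → L0 hit [-]
  5 | W B0 → L0 hit [D]
  6 | R B4 → L0 miss wb→B0 [-]
  7 | R B0 → L0 miss [-]
  8 | W B0 → L0 hit [D]
  9 | R B5 → L1 miss [-]
  10 | R B5 → L1 hit [-]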